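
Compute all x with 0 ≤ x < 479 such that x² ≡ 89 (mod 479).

202, 277

Since 479 ≡ 3 (mod 4), a square root of 89 is 89^((479+1)/4) = 89^120 mod 479.
Repeated squaring: 89^2≡257, 89^4≡426, 89^8≡414, 89^16≡393, 89^32≡211, 89^64≡453 (mod 479).
89^120 = 89^(64+32+16+8) ≡ 277 (mod 479).
Check: 277² = 76729 ≡ 89 (mod 479). The two roots are 202 and 277.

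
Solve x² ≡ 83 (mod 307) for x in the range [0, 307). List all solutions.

151, 156

Since 307 ≡ 3 (mod 4), a square root of 83 is 83^((307+1)/4) = 83^77 mod 307.
Repeated squaring: 83^2≡135, 83^4≡112, 83^8≡264, 83^16≡7, 83^32≡49, 83^64≡252 (mod 307).
83^77 = 83^(64+8+4+1) ≡ 156 (mod 307).
Check: 156² = 24336 ≡ 83 (mod 307). The two roots are 151 and 156.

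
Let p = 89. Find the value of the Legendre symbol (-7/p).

Euler's criterion: (-7/89) ≡ 82^44 (mod 89).
82^2 ≡ 49 (mod 89)
82^4 ≡ 87 (mod 89)
82^8 ≡ 4 (mod 89)
82^16 ≡ 16 (mod 89)
82^32 ≡ 78 (mod 89)
82^44 = 82^(32+8+4) ≡ 88 (mod 89).
Result is 88 ≡ −1, so (-7/89) = −1.

-1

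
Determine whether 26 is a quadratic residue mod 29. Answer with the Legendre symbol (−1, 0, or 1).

Pull out 2: since 29 ≡ 5 (mod 8), (2/29) = -1.
Reciprocity: 13 ≡ 1 and 29 ≡ 1 (mod 4), so (13/29) = +(29/13).
Reduce top mod 13: now compute (3/13).
Reciprocity: 3 ≡ 3 and 13 ≡ 1 (mod 4), so (3/13) = +(13/3).
Reduce top mod 3: now compute (1/3).
Reached (1/3) = 1. Collecting the sign flips along the way, the symbol is -1.

-1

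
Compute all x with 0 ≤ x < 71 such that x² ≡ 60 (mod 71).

29, 42

Since 71 ≡ 3 (mod 4), a square root of 60 is 60^((71+1)/4) = 60^18 mod 71.
Repeated squaring: 60^2≡50, 60^4≡15, 60^8≡12, 60^16≡2 (mod 71).
60^18 = 60^(16+2) ≡ 29 (mod 71).
Check: 29² = 841 ≡ 60 (mod 71). The two roots are 29 and 42.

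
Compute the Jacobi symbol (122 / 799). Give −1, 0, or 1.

Pull out 2: since 799 ≡ 7 (mod 8), (2/799) = +1.
Reciprocity: 61 ≡ 1 and 799 ≡ 3 (mod 4), so (61/799) = +(799/61).
Reduce top mod 61: now compute (6/61).
Pull out 2: since 61 ≡ 5 (mod 8), (2/61) = -1.
Reciprocity: 3 ≡ 3 and 61 ≡ 1 (mod 4), so (3/61) = +(61/3).
Reduce top mod 3: now compute (1/3).
Reached (1/3) = 1. Collecting the sign flips along the way, the symbol is -1.

-1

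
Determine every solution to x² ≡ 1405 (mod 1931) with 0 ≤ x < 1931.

731, 1200

Since 1931 ≡ 3 (mod 4), a square root of 1405 is 1405^((1931+1)/4) = 1405^483 mod 1931.
Repeated squaring: 1405^2≡543, 1405^4≡1337, 1405^8≡1394, 1405^16≡650, 1405^32≡1542, 1405^64≡703, 1405^128≡1804, 1405^256≡681 (mod 1931).
1405^483 = 1405^(256+128+64+32+2+1) ≡ 1200 (mod 1931).
Check: 1200² = 1440000 ≡ 1405 (mod 1931). The two roots are 731 and 1200.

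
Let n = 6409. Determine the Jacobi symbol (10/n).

Pull out 2: since 6409 ≡ 1 (mod 8), (2/6409) = +1.
Reciprocity: 5 ≡ 1 and 6409 ≡ 1 (mod 4), so (5/6409) = +(6409/5).
Reduce top mod 5: now compute (4/5).
Pull out 2^2: since 5 ≡ 5 (mod 8), (2/5) = -1, so (2/5)^2 = +1.
Reached (1/5) = 1. Collecting the sign flips along the way, the symbol is +1.

1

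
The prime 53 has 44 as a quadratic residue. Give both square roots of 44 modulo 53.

53 ≡ 1 (mod 4), so we find a root by search.
Trying successive values, 16² = 256 ≡ 44 (mod 53). The other root is 53 − 16 = 37.

16, 37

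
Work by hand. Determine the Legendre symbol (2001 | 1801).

1

First reduce: 2001 ≡ 200 (mod 1801).
Pull out 2^3: since 1801 ≡ 1 (mod 8), (2/1801) = +1, so (2/1801)^3 = +1.
Reciprocity: 25 ≡ 1 and 1801 ≡ 1 (mod 4), so (25/1801) = +(1801/25).
Reduce top mod 25: now compute (1/25).
Reached (1/25) = 1. Collecting the sign flips along the way, the symbol is +1.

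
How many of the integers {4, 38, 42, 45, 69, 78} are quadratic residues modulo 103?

(4/103) = +1 → QR.
(38/103) = +1 → QR.
(42/103) = -1 → non-residue.
(45/103) = -1 → non-residue.
(69/103) = -1 → non-residue.
(78/103) = -1 → non-residue.
Total quadratic residues among the 6: 2.

2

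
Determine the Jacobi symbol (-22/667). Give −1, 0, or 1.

First reduce: -22 ≡ 645 (mod 667).
Reciprocity: 645 ≡ 1 and 667 ≡ 3 (mod 4), so (645/667) = +(667/645).
Reduce top mod 645: now compute (22/645).
Pull out 2: since 645 ≡ 5 (mod 8), (2/645) = -1.
Reciprocity: 11 ≡ 3 and 645 ≡ 1 (mod 4), so (11/645) = +(645/11).
Reduce top mod 11: now compute (7/11).
Reciprocity: 7 ≡ 3 and 11 ≡ 3 (mod 4), so (7/11) = −(11/7).
Reduce top mod 7: now compute (4/7).
Pull out 2^2: since 7 ≡ 7 (mod 8), (2/7) = +1, so (2/7)^2 = +1.
Reached (1/7) = 1. Collecting the sign flips along the way, the symbol is +1.

1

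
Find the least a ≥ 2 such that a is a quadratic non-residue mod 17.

3

(2/17) = +1, so 2 is a residue.
(3/17) = −1, so 3 is the smallest positive non-residue mod 17.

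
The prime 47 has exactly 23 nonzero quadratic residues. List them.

1, 2, 3, 4, 6, 7, 8, 9, 12, 14, 16, 17, 18, 21, 24, 25, 27, 28, 32, 34, 36, 37, 42

Square k = 1,…,23 (k and 47−k give the same square):
1²=1, 2²=4, 3²=9, 4²=16, 5²=25, 6²=36, 7²≡2, 8²≡17, 9²≡34, 10²≡6, 11²≡27, 12²≡3, 13²≡28, 14²≡8, 15²≡37, 16²≡21, 17²≡7, 18²≡42, 19²≡32, 20²≡24, 21²≡18, 22²≡14, 23²≡12 (mod 47).
So the quadratic residues mod 47 are {1, 2, 3, 4, 6, 7, 8, 9, 12, 14, 16, 17, 18, 21, 24, 25, 27, 28, 32, 34, 36, 37, 42}.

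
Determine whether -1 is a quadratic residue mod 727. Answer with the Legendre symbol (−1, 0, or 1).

-1

Euler's criterion: (-1/727) ≡ 726^363 (mod 727).
726^2 ≡ 1 (mod 727)
726^4 ≡ 1 (mod 727)
726^8 ≡ 1 (mod 727)
726^16 ≡ 1 (mod 727)
726^32 ≡ 1 (mod 727)
726^64 ≡ 1 (mod 727)
726^128 ≡ 1 (mod 727)
726^256 ≡ 1 (mod 727)
726^363 = 726^(256+64+32+8+2+1) ≡ 726 (mod 727).
Result is 726 ≡ −1, so (-1/727) = −1.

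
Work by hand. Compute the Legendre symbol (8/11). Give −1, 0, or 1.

Pull out 2^3: since 11 ≡ 3 (mod 8), (2/11) = -1, so (2/11)^3 = -1.
Reached (1/11) = 1. Collecting the sign flips along the way, the symbol is -1.

-1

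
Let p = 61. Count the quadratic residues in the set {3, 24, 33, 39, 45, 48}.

4

(3/61) = +1 → QR.
(24/61) = -1 → non-residue.
(33/61) = -1 → non-residue.
(39/61) = +1 → QR.
(45/61) = +1 → QR.
(48/61) = +1 → QR.
Total quadratic residues among the 6: 4.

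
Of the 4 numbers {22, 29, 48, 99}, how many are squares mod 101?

(22/101) = +1 → QR.
(29/101) = -1 → non-residue.
(48/101) = -1 → non-residue.
(99/101) = -1 → non-residue.
Total quadratic residues among the 4: 1.

1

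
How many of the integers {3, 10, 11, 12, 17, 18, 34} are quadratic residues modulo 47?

5

(3/47) = +1 → QR.
(10/47) = -1 → non-residue.
(11/47) = -1 → non-residue.
(12/47) = +1 → QR.
(17/47) = +1 → QR.
(18/47) = +1 → QR.
(34/47) = +1 → QR.
Total quadratic residues among the 7: 5.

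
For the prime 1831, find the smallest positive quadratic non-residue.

(2/1831) = +1, so 2 is a residue.
(3/1831) = −1, so 3 is the smallest positive non-residue mod 1831.

3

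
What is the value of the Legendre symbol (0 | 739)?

Top reduces to 0: gcd > 1, so the symbol is 0.

0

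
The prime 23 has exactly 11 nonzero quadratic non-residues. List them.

Square k = 1,…,11 (k and 23−k give the same square):
1²=1, 2²=4, 3²=9, 4²=16, 5²≡2, 6²≡13, 7²≡3, 8²≡18, 9²≡12, 10²≡8, 11²≡6 (mod 23).
The residues are {1, 2, 3, 4, 6, 8, 9, 12, 13, 16, 18}; the non-residues are the remaining 11 nonzero classes.

5,7,10,11,14,15,17,19,20,21,22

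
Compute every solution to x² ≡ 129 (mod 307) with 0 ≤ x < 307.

Since 307 ≡ 3 (mod 4), a square root of 129 is 129^((307+1)/4) = 129^77 mod 307.
Repeated squaring: 129^2≡63, 129^4≡285, 129^8≡177, 129^16≡15, 129^32≡225, 129^64≡277 (mod 307).
129^77 = 129^(64+8+4+1) ≡ 71 (mod 307).
Check: 71² = 5041 ≡ 129 (mod 307). The two roots are 71 and 236.

71, 236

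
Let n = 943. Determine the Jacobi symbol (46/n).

Pull out 2: since 943 ≡ 7 (mod 8), (2/943) = +1.
Reciprocity: 23 ≡ 3 and 943 ≡ 3 (mod 4), so (23/943) = −(943/23).
Reduce top mod 23: now compute (0/23).
Top reduces to 0: gcd > 1, so the symbol is 0.

0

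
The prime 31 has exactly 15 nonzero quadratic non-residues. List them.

3, 6, 11, 12, 13, 15, 17, 21, 22, 23, 24, 26, 27, 29, 30

Square k = 1,…,15 (k and 31−k give the same square):
1²=1, 2²=4, 3²=9, 4²=16, 5²=25, 6²≡5, 7²≡18, 8²≡2, 9²≡19, 10²≡7, 11²≡28, 12²≡20, 13²≡14, 14²≡10, 15²≡8 (mod 31).
The residues are {1, 2, 4, 5, 7, 8, 9, 10, 14, 16, 18, 19, 20, 25, 28}; the non-residues are the remaining 15 nonzero classes.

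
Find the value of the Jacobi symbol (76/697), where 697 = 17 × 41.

-1

Pull out 2^2: since 697 ≡ 1 (mod 8), (2/697) = +1, so (2/697)^2 = +1.
Reciprocity: 19 ≡ 3 and 697 ≡ 1 (mod 4), so (19/697) = +(697/19).
Reduce top mod 19: now compute (13/19).
Reciprocity: 13 ≡ 1 and 19 ≡ 3 (mod 4), so (13/19) = +(19/13).
Reduce top mod 13: now compute (6/13).
Pull out 2: since 13 ≡ 5 (mod 8), (2/13) = -1.
Reciprocity: 3 ≡ 3 and 13 ≡ 1 (mod 4), so (3/13) = +(13/3).
Reduce top mod 3: now compute (1/3).
Reached (1/3) = 1. Collecting the sign flips along the way, the symbol is -1.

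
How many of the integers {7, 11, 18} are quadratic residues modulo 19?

2

(7/19) = +1 → QR.
(11/19) = +1 → QR.
(18/19) = -1 → non-residue.
Total quadratic residues among the 3: 2.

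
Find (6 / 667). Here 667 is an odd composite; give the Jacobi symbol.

1

Pull out 2: since 667 ≡ 3 (mod 8), (2/667) = -1.
Reciprocity: 3 ≡ 3 and 667 ≡ 3 (mod 4), so (3/667) = −(667/3).
Reduce top mod 3: now compute (1/3).
Reached (1/3) = 1. Collecting the sign flips along the way, the symbol is +1.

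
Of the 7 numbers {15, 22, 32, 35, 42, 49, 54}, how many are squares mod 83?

(15/83) = -1 → non-residue.
(22/83) = -1 → non-residue.
(32/83) = -1 → non-residue.
(35/83) = -1 → non-residue.
(42/83) = -1 → non-residue.
(49/83) = +1 → QR.
(54/83) = -1 → non-residue.
Total quadratic residues among the 7: 1.

1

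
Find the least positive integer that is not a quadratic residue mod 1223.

(2/1223) = +1, so 2 is a residue.
(3/1223) = +1, so 3 is a residue.
(4/1223) = +1, so 4 is a residue.
(5/1223) = −1, so 5 is the smallest positive non-residue mod 1223.

5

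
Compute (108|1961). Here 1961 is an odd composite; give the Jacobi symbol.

Pull out 2^2: since 1961 ≡ 1 (mod 8), (2/1961) = +1, so (2/1961)^2 = +1.
Reciprocity: 27 ≡ 3 and 1961 ≡ 1 (mod 4), so (27/1961) = +(1961/27).
Reduce top mod 27: now compute (17/27).
Reciprocity: 17 ≡ 1 and 27 ≡ 3 (mod 4), so (17/27) = +(27/17).
Reduce top mod 17: now compute (10/17).
Pull out 2: since 17 ≡ 1 (mod 8), (2/17) = +1.
Reciprocity: 5 ≡ 1 and 17 ≡ 1 (mod 4), so (5/17) = +(17/5).
Reduce top mod 5: now compute (2/5).
Pull out 2: since 5 ≡ 5 (mod 8), (2/5) = -1.
Reached (1/5) = 1. Collecting the sign flips along the way, the symbol is -1.

-1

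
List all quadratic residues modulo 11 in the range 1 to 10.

1,3,4,5,9

Square k = 1,…,5 (k and 11−k give the same square):
1²=1, 2²=4, 3²=9, 4²≡5, 5²≡3 (mod 11).
So the quadratic residues mod 11 are {1, 3, 4, 5, 9}.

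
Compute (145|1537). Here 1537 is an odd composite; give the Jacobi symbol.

Reciprocity: 145 ≡ 1 and 1537 ≡ 1 (mod 4), so (145/1537) = +(1537/145).
Reduce top mod 145: now compute (87/145).
Reciprocity: 87 ≡ 3 and 145 ≡ 1 (mod 4), so (87/145) = +(145/87).
Reduce top mod 87: now compute (58/87).
Pull out 2: since 87 ≡ 7 (mod 8), (2/87) = +1.
Reciprocity: 29 ≡ 1 and 87 ≡ 3 (mod 4), so (29/87) = +(87/29).
Reduce top mod 29: now compute (0/29).
Top reduces to 0: gcd > 1, so the symbol is 0.

0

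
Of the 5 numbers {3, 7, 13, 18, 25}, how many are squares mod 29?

3

(3/29) = -1 → non-residue.
(7/29) = +1 → QR.
(13/29) = +1 → QR.
(18/29) = -1 → non-residue.
(25/29) = +1 → QR.
Total quadratic residues among the 5: 3.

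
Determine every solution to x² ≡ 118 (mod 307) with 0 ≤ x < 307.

Since 307 ≡ 3 (mod 4), a square root of 118 is 118^((307+1)/4) = 118^77 mod 307.
Repeated squaring: 118^2≡109, 118^4≡215, 118^8≡175, 118^16≡232, 118^32≡99, 118^64≡284 (mod 307).
118^77 = 118^(64+8+4+1) ≡ 90 (mod 307).
Check: 90² = 8100 ≡ 118 (mod 307). The two roots are 90 and 217.

90, 217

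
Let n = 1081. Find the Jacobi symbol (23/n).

Reciprocity: 23 ≡ 3 and 1081 ≡ 1 (mod 4), so (23/1081) = +(1081/23).
Reduce top mod 23: now compute (0/23).
Top reduces to 0: gcd > 1, so the symbol is 0.

0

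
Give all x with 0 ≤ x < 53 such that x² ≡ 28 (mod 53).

53 ≡ 1 (mod 4), so we find a root by search.
Trying successive values, 9² = 81 ≡ 28 (mod 53). The other root is 53 − 9 = 44.

9, 44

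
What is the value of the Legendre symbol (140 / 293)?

1

Pull out 2^2: since 293 ≡ 5 (mod 8), (2/293) = -1, so (2/293)^2 = +1.
Reciprocity: 35 ≡ 3 and 293 ≡ 1 (mod 4), so (35/293) = +(293/35).
Reduce top mod 35: now compute (13/35).
Reciprocity: 13 ≡ 1 and 35 ≡ 3 (mod 4), so (13/35) = +(35/13).
Reduce top mod 13: now compute (9/13).
Reciprocity: 9 ≡ 1 and 13 ≡ 1 (mod 4), so (9/13) = +(13/9).
Reduce top mod 9: now compute (4/9).
Pull out 2^2: since 9 ≡ 1 (mod 8), (2/9) = +1, so (2/9)^2 = +1.
Reached (1/9) = 1. Collecting the sign flips along the way, the symbol is +1.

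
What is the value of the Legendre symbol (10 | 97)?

-1

Euler's criterion: (10/97) ≡ 10^48 (mod 97).
10^2 ≡ 3 (mod 97)
10^4 ≡ 9 (mod 97)
10^8 ≡ 81 (mod 97)
10^16 ≡ 62 (mod 97)
10^32 ≡ 61 (mod 97)
10^48 = 10^(32+16) ≡ 96 (mod 97).
Result is 96 ≡ −1, so (10/97) = −1.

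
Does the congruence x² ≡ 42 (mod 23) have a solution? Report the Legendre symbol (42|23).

First reduce: 42 ≡ 19 (mod 23).
Reciprocity: 19 ≡ 3 and 23 ≡ 3 (mod 4), so (19/23) = −(23/19).
Reduce top mod 19: now compute (4/19).
Pull out 2^2: since 19 ≡ 3 (mod 8), (2/19) = -1, so (2/19)^2 = +1.
Reached (1/19) = 1. Collecting the sign flips along the way, the symbol is -1.

-1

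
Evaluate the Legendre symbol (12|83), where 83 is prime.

1

Pull out 2^2: since 83 ≡ 3 (mod 8), (2/83) = -1, so (2/83)^2 = +1.
Reciprocity: 3 ≡ 3 and 83 ≡ 3 (mod 4), so (3/83) = −(83/3).
Reduce top mod 3: now compute (2/3).
Pull out 2: since 3 ≡ 3 (mod 8), (2/3) = -1.
Reached (1/3) = 1. Collecting the sign flips along the way, the symbol is +1.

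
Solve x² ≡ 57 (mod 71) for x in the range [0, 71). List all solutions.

Since 71 ≡ 3 (mod 4), a square root of 57 is 57^((71+1)/4) = 57^18 mod 71.
Repeated squaring: 57^2≡54, 57^4≡5, 57^8≡25, 57^16≡57 (mod 71).
57^18 = 57^(16+2) ≡ 25 (mod 71).
Check: 25² = 625 ≡ 57 (mod 71). The two roots are 25 and 46.

25, 46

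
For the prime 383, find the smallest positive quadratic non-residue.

5

(2/383) = +1, so 2 is a residue.
(3/383) = +1, so 3 is a residue.
(4/383) = +1, so 4 is a residue.
(5/383) = −1, so 5 is the smallest positive non-residue mod 383.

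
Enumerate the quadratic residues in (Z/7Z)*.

1, 2, 4

Square k = 1,…,3 (k and 7−k give the same square):
1²=1, 2²=4, 3²≡2 (mod 7).
So the quadratic residues mod 7 are {1, 2, 4}.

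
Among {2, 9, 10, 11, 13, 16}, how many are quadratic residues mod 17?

(2/17) = +1 → QR.
(9/17) = +1 → QR.
(10/17) = -1 → non-residue.
(11/17) = -1 → non-residue.
(13/17) = +1 → QR.
(16/17) = +1 → QR.
Total quadratic residues among the 6: 4.

4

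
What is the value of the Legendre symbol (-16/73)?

First reduce: -16 ≡ 57 (mod 73).
Reciprocity: 57 ≡ 1 and 73 ≡ 1 (mod 4), so (57/73) = +(73/57).
Reduce top mod 57: now compute (16/57).
Pull out 2^4: since 57 ≡ 1 (mod 8), (2/57) = +1, so (2/57)^4 = +1.
Reached (1/57) = 1. Collecting the sign flips along the way, the symbol is +1.

1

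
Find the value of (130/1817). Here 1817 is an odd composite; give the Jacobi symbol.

-1

Pull out 2: since 1817 ≡ 1 (mod 8), (2/1817) = +1.
Reciprocity: 65 ≡ 1 and 1817 ≡ 1 (mod 4), so (65/1817) = +(1817/65).
Reduce top mod 65: now compute (62/65).
Pull out 2: since 65 ≡ 1 (mod 8), (2/65) = +1.
Reciprocity: 31 ≡ 3 and 65 ≡ 1 (mod 4), so (31/65) = +(65/31).
Reduce top mod 31: now compute (3/31).
Reciprocity: 3 ≡ 3 and 31 ≡ 3 (mod 4), so (3/31) = −(31/3).
Reduce top mod 3: now compute (1/3).
Reached (1/3) = 1. Collecting the sign flips along the way, the symbol is -1.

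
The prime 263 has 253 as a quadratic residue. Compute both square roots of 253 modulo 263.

76, 187

Since 263 ≡ 3 (mod 4), a square root of 253 is 253^((263+1)/4) = 253^66 mod 263.
Repeated squaring: 253^2≡100, 253^4≡6, 253^8≡36, 253^16≡244, 253^32≡98, 253^64≡136 (mod 263).
253^66 = 253^(64+2) ≡ 187 (mod 263).
Check: 187² = 34969 ≡ 253 (mod 263). The two roots are 76 and 187.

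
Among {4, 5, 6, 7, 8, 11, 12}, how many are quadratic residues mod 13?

(4/13) = +1 → QR.
(5/13) = -1 → non-residue.
(6/13) = -1 → non-residue.
(7/13) = -1 → non-residue.
(8/13) = -1 → non-residue.
(11/13) = -1 → non-residue.
(12/13) = +1 → QR.
Total quadratic residues among the 7: 2.

2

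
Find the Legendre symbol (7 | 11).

Reciprocity: 7 ≡ 3 and 11 ≡ 3 (mod 4), so (7/11) = −(11/7).
Reduce top mod 7: now compute (4/7).
Pull out 2^2: since 7 ≡ 7 (mod 8), (2/7) = +1, so (2/7)^2 = +1.
Reached (1/7) = 1. Collecting the sign flips along the way, the symbol is -1.

-1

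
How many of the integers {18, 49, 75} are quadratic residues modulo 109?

(18/109) = -1 → non-residue.
(49/109) = +1 → QR.
(75/109) = +1 → QR.
Total quadratic residues among the 3: 2.

2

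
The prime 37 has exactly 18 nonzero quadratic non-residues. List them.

2,5,6,8,13,14,15,17,18,19,20,22,23,24,29,31,32,35

Square k = 1,…,18 (k and 37−k give the same square):
1²=1, 2²=4, 3²=9, 4²=16, 5²=25, 6²=36, 7²≡12, 8²≡27, 9²≡7, 10²≡26, 11²≡10, 12²≡33, 13²≡21, 14²≡11, 15²≡3, 16²≡34, 17²≡30, 18²≡28 (mod 37).
The residues are {1, 3, 4, 7, 9, 10, 11, 12, 16, 21, 25, 26, 27, 28, 30, 33, 34, 36}; the non-residues are the remaining 18 nonzero classes.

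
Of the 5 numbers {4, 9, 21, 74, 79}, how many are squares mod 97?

3

(4/97) = +1 → QR.
(9/97) = +1 → QR.
(21/97) = -1 → non-residue.
(74/97) = -1 → non-residue.
(79/97) = +1 → QR.
Total quadratic residues among the 5: 3.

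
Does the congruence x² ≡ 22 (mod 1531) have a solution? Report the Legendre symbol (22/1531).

-1

Pull out 2: since 1531 ≡ 3 (mod 8), (2/1531) = -1.
Reciprocity: 11 ≡ 3 and 1531 ≡ 3 (mod 4), so (11/1531) = −(1531/11).
Reduce top mod 11: now compute (2/11).
Pull out 2: since 11 ≡ 3 (mod 8), (2/11) = -1.
Reached (1/11) = 1. Collecting the sign flips along the way, the symbol is -1.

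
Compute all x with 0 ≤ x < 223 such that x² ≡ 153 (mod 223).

Since 223 ≡ 3 (mod 4), a square root of 153 is 153^((223+1)/4) = 153^56 mod 223.
Repeated squaring: 153^2≡217, 153^4≡36, 153^8≡181, 153^16≡203, 153^32≡177 (mod 223).
153^56 = 153^(32+16+8) ≡ 162 (mod 223).
Check: 162² = 26244 ≡ 153 (mod 223). The two roots are 61 and 162.

61, 162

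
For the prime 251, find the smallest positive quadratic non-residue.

2

(2/251) = −1, so 2 is the smallest positive non-residue mod 251.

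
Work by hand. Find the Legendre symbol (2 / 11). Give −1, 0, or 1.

Euler's criterion: (2/11) ≡ 2^5 (mod 11).
2^2 ≡ 4 (mod 11)
2^4 ≡ 5 (mod 11)
2^5 = 2^(4+1) ≡ 10 (mod 11).
Result is 10 ≡ −1, so (2/11) = −1.

-1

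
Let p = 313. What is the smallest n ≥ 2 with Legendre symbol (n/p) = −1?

5

(2/313) = +1, so 2 is a residue.
(3/313) = +1, so 3 is a residue.
(4/313) = +1, so 4 is a residue.
(5/313) = −1, so 5 is the smallest positive non-residue mod 313.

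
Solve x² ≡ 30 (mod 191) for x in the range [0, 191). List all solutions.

Since 191 ≡ 3 (mod 4), a square root of 30 is 30^((191+1)/4) = 30^48 mod 191.
Repeated squaring: 30^2≡136, 30^4≡160, 30^8≡6, 30^16≡36, 30^32≡150 (mod 191).
30^48 = 30^(32+16) ≡ 52 (mod 191).
Check: 52² = 2704 ≡ 30 (mod 191). The two roots are 52 and 139.

52, 139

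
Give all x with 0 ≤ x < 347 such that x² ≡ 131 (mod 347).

82, 265

Since 347 ≡ 3 (mod 4), a square root of 131 is 131^((347+1)/4) = 131^87 mod 347.
Repeated squaring: 131^2≡158, 131^4≡327, 131^8≡53, 131^16≡33, 131^32≡48, 131^64≡222 (mod 347).
131^87 = 131^(64+16+4+2+1) ≡ 82 (mod 347).
Check: 82² = 6724 ≡ 131 (mod 347). The two roots are 82 and 265.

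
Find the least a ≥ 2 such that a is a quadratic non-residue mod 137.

3

(2/137) = +1, so 2 is a residue.
(3/137) = −1, so 3 is the smallest positive non-residue mod 137.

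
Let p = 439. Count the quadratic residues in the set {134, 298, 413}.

0

(134/439) = -1 → non-residue.
(298/439) = -1 → non-residue.
(413/439) = -1 → non-residue.
Total quadratic residues among the 3: 0.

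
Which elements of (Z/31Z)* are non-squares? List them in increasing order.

Square k = 1,…,15 (k and 31−k give the same square):
1²=1, 2²=4, 3²=9, 4²=16, 5²=25, 6²≡5, 7²≡18, 8²≡2, 9²≡19, 10²≡7, 11²≡28, 12²≡20, 13²≡14, 14²≡10, 15²≡8 (mod 31).
The residues are {1, 2, 4, 5, 7, 8, 9, 10, 14, 16, 18, 19, 20, 25, 28}; the non-residues are the remaining 15 nonzero classes.

3, 6, 11, 12, 13, 15, 17, 21, 22, 23, 24, 26, 27, 29, 30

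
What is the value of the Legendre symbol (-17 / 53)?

First reduce: -17 ≡ 36 (mod 53).
Pull out 2^2: since 53 ≡ 5 (mod 8), (2/53) = -1, so (2/53)^2 = +1.
Reciprocity: 9 ≡ 1 and 53 ≡ 1 (mod 4), so (9/53) = +(53/9).
Reduce top mod 9: now compute (8/9).
Pull out 2^3: since 9 ≡ 1 (mod 8), (2/9) = +1, so (2/9)^3 = +1.
Reached (1/9) = 1. Collecting the sign flips along the way, the symbol is +1.

1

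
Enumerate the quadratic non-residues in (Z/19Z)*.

Square k = 1,…,9 (k and 19−k give the same square):
1²=1, 2²=4, 3²=9, 4²=16, 5²≡6, 6²≡17, 7²≡11, 8²≡7, 9²≡5 (mod 19).
The residues are {1, 4, 5, 6, 7, 9, 11, 16, 17}; the non-residues are the remaining 9 nonzero classes.

2,3,8,10,12,13,14,15,18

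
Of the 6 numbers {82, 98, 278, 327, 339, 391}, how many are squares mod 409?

(82/409) = +1 → QR.
(98/409) = +1 → QR.
(278/409) = +1 → QR.
(327/409) = +1 → QR.
(339/409) = -1 → non-residue.
(391/409) = +1 → QR.
Total quadratic residues among the 6: 5.

5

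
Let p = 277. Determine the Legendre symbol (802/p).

1

First reduce: 802 ≡ 248 (mod 277).
Pull out 2^3: since 277 ≡ 5 (mod 8), (2/277) = -1, so (2/277)^3 = -1.
Reciprocity: 31 ≡ 3 and 277 ≡ 1 (mod 4), so (31/277) = +(277/31).
Reduce top mod 31: now compute (29/31).
Reciprocity: 29 ≡ 1 and 31 ≡ 3 (mod 4), so (29/31) = +(31/29).
Reduce top mod 29: now compute (2/29).
Pull out 2: since 29 ≡ 5 (mod 8), (2/29) = -1.
Reached (1/29) = 1. Collecting the sign flips along the way, the symbol is +1.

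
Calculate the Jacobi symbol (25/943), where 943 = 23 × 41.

1

Reciprocity: 25 ≡ 1 and 943 ≡ 3 (mod 4), so (25/943) = +(943/25).
Reduce top mod 25: now compute (18/25).
Pull out 2: since 25 ≡ 1 (mod 8), (2/25) = +1.
Reciprocity: 9 ≡ 1 and 25 ≡ 1 (mod 4), so (9/25) = +(25/9).
Reduce top mod 9: now compute (7/9).
Reciprocity: 7 ≡ 3 and 9 ≡ 1 (mod 4), so (7/9) = +(9/7).
Reduce top mod 7: now compute (2/7).
Pull out 2: since 7 ≡ 7 (mod 8), (2/7) = +1.
Reached (1/7) = 1. Collecting the sign flips along the way, the symbol is +1.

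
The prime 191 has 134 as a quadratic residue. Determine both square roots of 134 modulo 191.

33, 158

Since 191 ≡ 3 (mod 4), a square root of 134 is 134^((191+1)/4) = 134^48 mod 191.
Repeated squaring: 134^2≡2, 134^4≡4, 134^8≡16, 134^16≡65, 134^32≡23 (mod 191).
134^48 = 134^(32+16) ≡ 158 (mod 191).
Check: 158² = 24964 ≡ 134 (mod 191). The two roots are 33 and 158.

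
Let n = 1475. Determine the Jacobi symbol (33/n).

Reciprocity: 33 ≡ 1 and 1475 ≡ 3 (mod 4), so (33/1475) = +(1475/33).
Reduce top mod 33: now compute (23/33).
Reciprocity: 23 ≡ 3 and 33 ≡ 1 (mod 4), so (23/33) = +(33/23).
Reduce top mod 23: now compute (10/23).
Pull out 2: since 23 ≡ 7 (mod 8), (2/23) = +1.
Reciprocity: 5 ≡ 1 and 23 ≡ 3 (mod 4), so (5/23) = +(23/5).
Reduce top mod 5: now compute (3/5).
Reciprocity: 3 ≡ 3 and 5 ≡ 1 (mod 4), so (3/5) = +(5/3).
Reduce top mod 3: now compute (2/3).
Pull out 2: since 3 ≡ 3 (mod 8), (2/3) = -1.
Reached (1/3) = 1. Collecting the sign flips along the way, the symbol is -1.

-1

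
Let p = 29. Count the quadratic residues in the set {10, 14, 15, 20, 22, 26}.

2

(10/29) = -1 → non-residue.
(14/29) = -1 → non-residue.
(15/29) = -1 → non-residue.
(20/29) = +1 → QR.
(22/29) = +1 → QR.
(26/29) = -1 → non-residue.
Total quadratic residues among the 6: 2.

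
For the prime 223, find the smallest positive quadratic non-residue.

(2/223) = +1, so 2 is a residue.
(3/223) = −1, so 3 is the smallest positive non-residue mod 223.

3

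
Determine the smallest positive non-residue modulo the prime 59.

(2/59) = −1, so 2 is the smallest positive non-residue mod 59.

2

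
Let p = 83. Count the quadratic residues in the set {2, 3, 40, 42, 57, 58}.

2

(2/83) = -1 → non-residue.
(3/83) = +1 → QR.
(40/83) = +1 → QR.
(42/83) = -1 → non-residue.
(57/83) = -1 → non-residue.
(58/83) = -1 → non-residue.
Total quadratic residues among the 6: 2.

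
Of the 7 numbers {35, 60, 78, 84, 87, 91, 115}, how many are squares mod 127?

(35/127) = +1 → QR.
(60/127) = +1 → QR.
(78/127) = -1 → non-residue.
(84/127) = +1 → QR.
(87/127) = +1 → QR.
(91/127) = -1 → non-residue.
(115/127) = +1 → QR.
Total quadratic residues among the 7: 5.

5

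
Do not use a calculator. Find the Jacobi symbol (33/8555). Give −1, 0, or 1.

1

Reciprocity: 33 ≡ 1 and 8555 ≡ 3 (mod 4), so (33/8555) = +(8555/33).
Reduce top mod 33: now compute (8/33).
Pull out 2^3: since 33 ≡ 1 (mod 8), (2/33) = +1, so (2/33)^3 = +1.
Reached (1/33) = 1. Collecting the sign flips along the way, the symbol is +1.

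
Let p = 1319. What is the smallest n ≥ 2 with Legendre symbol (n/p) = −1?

(2/1319) = +1, so 2 is a residue.
(3/1319) = +1, so 3 is a residue.
(4/1319) = +1, so 4 is a residue.
(5/1319) = +1, so 5 is a residue.
(6/1319) = +1, so 6 is a residue.
(7/1319) = +1, so 7 is a residue.
(8/1319) = +1, so 8 is a residue.
(9/1319) = +1, so 9 is a residue.
(10/1319) = +1, so 10 is a residue.
(11/1319) = +1, so 11 is a residue.
(12/1319) = +1, so 12 is a residue.
(13/1319) = −1, so 13 is the smallest positive non-residue mod 1319.

13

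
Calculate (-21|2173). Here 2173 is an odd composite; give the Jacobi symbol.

-1

First reduce: -21 ≡ 2152 (mod 2173).
Pull out 2^3: since 2173 ≡ 5 (mod 8), (2/2173) = -1, so (2/2173)^3 = -1.
Reciprocity: 269 ≡ 1 and 2173 ≡ 1 (mod 4), so (269/2173) = +(2173/269).
Reduce top mod 269: now compute (21/269).
Reciprocity: 21 ≡ 1 and 269 ≡ 1 (mod 4), so (21/269) = +(269/21).
Reduce top mod 21: now compute (17/21).
Reciprocity: 17 ≡ 1 and 21 ≡ 1 (mod 4), so (17/21) = +(21/17).
Reduce top mod 17: now compute (4/17).
Pull out 2^2: since 17 ≡ 1 (mod 8), (2/17) = +1, so (2/17)^2 = +1.
Reached (1/17) = 1. Collecting the sign flips along the way, the symbol is -1.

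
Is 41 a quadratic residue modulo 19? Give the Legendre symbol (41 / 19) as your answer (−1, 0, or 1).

-1

First reduce: 41 ≡ 3 (mod 19).
Reciprocity: 3 ≡ 3 and 19 ≡ 3 (mod 4), so (3/19) = −(19/3).
Reduce top mod 3: now compute (1/3).
Reached (1/3) = 1. Collecting the sign flips along the way, the symbol is -1.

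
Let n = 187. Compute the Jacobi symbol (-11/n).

0

First reduce: -11 ≡ 176 (mod 187).
Pull out 2^4: since 187 ≡ 3 (mod 8), (2/187) = -1, so (2/187)^4 = +1.
Reciprocity: 11 ≡ 3 and 187 ≡ 3 (mod 4), so (11/187) = −(187/11).
Reduce top mod 11: now compute (0/11).
Top reduces to 0: gcd > 1, so the symbol is 0.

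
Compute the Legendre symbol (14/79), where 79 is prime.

Euler's criterion: (14/79) ≡ 14^39 (mod 79).
14^2 ≡ 38 (mod 79)
14^4 ≡ 22 (mod 79)
14^8 ≡ 10 (mod 79)
14^16 ≡ 21 (mod 79)
14^32 ≡ 46 (mod 79)
14^39 = 14^(32+4+2+1) ≡ 78 (mod 79).
Result is 78 ≡ −1, so (14/79) = −1.

-1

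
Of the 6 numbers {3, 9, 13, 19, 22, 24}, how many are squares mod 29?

(3/29) = -1 → non-residue.
(9/29) = +1 → QR.
(13/29) = +1 → QR.
(19/29) = -1 → non-residue.
(22/29) = +1 → QR.
(24/29) = +1 → QR.
Total quadratic residues among the 6: 4.

4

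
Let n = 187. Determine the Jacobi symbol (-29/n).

First reduce: -29 ≡ 158 (mod 187).
Pull out 2: since 187 ≡ 3 (mod 8), (2/187) = -1.
Reciprocity: 79 ≡ 3 and 187 ≡ 3 (mod 4), so (79/187) = −(187/79).
Reduce top mod 79: now compute (29/79).
Reciprocity: 29 ≡ 1 and 79 ≡ 3 (mod 4), so (29/79) = +(79/29).
Reduce top mod 29: now compute (21/29).
Reciprocity: 21 ≡ 1 and 29 ≡ 1 (mod 4), so (21/29) = +(29/21).
Reduce top mod 21: now compute (8/21).
Pull out 2^3: since 21 ≡ 5 (mod 8), (2/21) = -1, so (2/21)^3 = -1.
Reached (1/21) = 1. Collecting the sign flips along the way, the symbol is -1.

-1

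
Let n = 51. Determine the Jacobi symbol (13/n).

1

Reciprocity: 13 ≡ 1 and 51 ≡ 3 (mod 4), so (13/51) = +(51/13).
Reduce top mod 13: now compute (12/13).
Pull out 2^2: since 13 ≡ 5 (mod 8), (2/13) = -1, so (2/13)^2 = +1.
Reciprocity: 3 ≡ 3 and 13 ≡ 1 (mod 4), so (3/13) = +(13/3).
Reduce top mod 3: now compute (1/3).
Reached (1/3) = 1. Collecting the sign flips along the way, the symbol is +1.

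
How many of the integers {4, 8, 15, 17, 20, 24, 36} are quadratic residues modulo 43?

5

(4/43) = +1 → QR.
(8/43) = -1 → non-residue.
(15/43) = +1 → QR.
(17/43) = +1 → QR.
(20/43) = -1 → non-residue.
(24/43) = +1 → QR.
(36/43) = +1 → QR.
Total quadratic residues among the 7: 5.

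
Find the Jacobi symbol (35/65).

0

Reciprocity: 35 ≡ 3 and 65 ≡ 1 (mod 4), so (35/65) = +(65/35).
Reduce top mod 35: now compute (30/35).
Pull out 2: since 35 ≡ 3 (mod 8), (2/35) = -1.
Reciprocity: 15 ≡ 3 and 35 ≡ 3 (mod 4), so (15/35) = −(35/15).
Reduce top mod 15: now compute (5/15).
Reciprocity: 5 ≡ 1 and 15 ≡ 3 (mod 4), so (5/15) = +(15/5).
Reduce top mod 5: now compute (0/5).
Top reduces to 0: gcd > 1, so the symbol is 0.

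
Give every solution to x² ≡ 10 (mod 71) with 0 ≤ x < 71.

Since 71 ≡ 3 (mod 4), a square root of 10 is 10^((71+1)/4) = 10^18 mod 71.
Repeated squaring: 10^2≡29, 10^4≡60, 10^8≡50, 10^16≡15 (mod 71).
10^18 = 10^(16+2) ≡ 9 (mod 71).
Check: 9² = 81 ≡ 10 (mod 71). The two roots are 9 and 62.

9, 62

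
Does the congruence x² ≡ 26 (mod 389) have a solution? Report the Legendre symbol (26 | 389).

-1

Euler's criterion: (26/389) ≡ 26^194 (mod 389).
26^2 ≡ 287 (mod 389)
26^4 ≡ 290 (mod 389)
26^8 ≡ 76 (mod 389)
26^16 ≡ 330 (mod 389)
26^32 ≡ 369 (mod 389)
26^64 ≡ 11 (mod 389)
26^128 ≡ 121 (mod 389)
26^194 = 26^(128+64+2) ≡ 388 (mod 389).
Result is 388 ≡ −1, so (26/389) = −1.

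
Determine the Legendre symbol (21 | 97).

Reciprocity: 21 ≡ 1 and 97 ≡ 1 (mod 4), so (21/97) = +(97/21).
Reduce top mod 21: now compute (13/21).
Reciprocity: 13 ≡ 1 and 21 ≡ 1 (mod 4), so (13/21) = +(21/13).
Reduce top mod 13: now compute (8/13).
Pull out 2^3: since 13 ≡ 5 (mod 8), (2/13) = -1, so (2/13)^3 = -1.
Reached (1/13) = 1. Collecting the sign flips along the way, the symbol is -1.

-1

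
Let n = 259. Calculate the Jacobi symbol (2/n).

Pull out 2: since 259 ≡ 3 (mod 8), (2/259) = -1.
Reached (1/259) = 1. Collecting the sign flips along the way, the symbol is -1.

-1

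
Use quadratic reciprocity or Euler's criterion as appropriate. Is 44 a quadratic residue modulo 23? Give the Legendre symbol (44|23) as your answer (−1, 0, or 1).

First reduce: 44 ≡ 21 (mod 23).
Reciprocity: 21 ≡ 1 and 23 ≡ 3 (mod 4), so (21/23) = +(23/21).
Reduce top mod 21: now compute (2/21).
Pull out 2: since 21 ≡ 5 (mod 8), (2/21) = -1.
Reached (1/21) = 1. Collecting the sign flips along the way, the symbol is -1.

-1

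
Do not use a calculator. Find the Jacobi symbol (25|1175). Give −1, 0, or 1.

Reciprocity: 25 ≡ 1 and 1175 ≡ 3 (mod 4), so (25/1175) = +(1175/25).
Reduce top mod 25: now compute (0/25).
Top reduces to 0: gcd > 1, so the symbol is 0.

0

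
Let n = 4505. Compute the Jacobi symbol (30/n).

Pull out 2: since 4505 ≡ 1 (mod 8), (2/4505) = +1.
Reciprocity: 15 ≡ 3 and 4505 ≡ 1 (mod 4), so (15/4505) = +(4505/15).
Reduce top mod 15: now compute (5/15).
Reciprocity: 5 ≡ 1 and 15 ≡ 3 (mod 4), so (5/15) = +(15/5).
Reduce top mod 5: now compute (0/5).
Top reduces to 0: gcd > 1, so the symbol is 0.

0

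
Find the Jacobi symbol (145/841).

Reciprocity: 145 ≡ 1 and 841 ≡ 1 (mod 4), so (145/841) = +(841/145).
Reduce top mod 145: now compute (116/145).
Pull out 2^2: since 145 ≡ 1 (mod 8), (2/145) = +1, so (2/145)^2 = +1.
Reciprocity: 29 ≡ 1 and 145 ≡ 1 (mod 4), so (29/145) = +(145/29).
Reduce top mod 29: now compute (0/29).
Top reduces to 0: gcd > 1, so the symbol is 0.

0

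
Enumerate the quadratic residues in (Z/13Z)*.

1,3,4,9,10,12

Square k = 1,…,6 (k and 13−k give the same square):
1²=1, 2²=4, 3²=9, 4²≡3, 5²≡12, 6²≡10 (mod 13).
So the quadratic residues mod 13 are {1, 3, 4, 9, 10, 12}.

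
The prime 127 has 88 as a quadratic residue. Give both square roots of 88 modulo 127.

Since 127 ≡ 3 (mod 4), a square root of 88 is 88^((127+1)/4) = 88^32 mod 127.
Repeated squaring: 88^2≡124, 88^4≡9, 88^8≡81, 88^16≡84, 88^32≡71 (mod 127).
88^32 = 88^(32) ≡ 71 (mod 127).
Check: 71² = 5041 ≡ 88 (mod 127). The two roots are 56 and 71.

56, 71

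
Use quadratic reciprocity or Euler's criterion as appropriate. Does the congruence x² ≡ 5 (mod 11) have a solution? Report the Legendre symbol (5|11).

1

Euler's criterion: (5/11) ≡ 5^5 (mod 11).
5^2 ≡ 3 (mod 11)
5^4 ≡ 9 (mod 11)
5^5 = 5^(4+1) ≡ 1 (mod 11).
Result is 1, so (5/11) = 1.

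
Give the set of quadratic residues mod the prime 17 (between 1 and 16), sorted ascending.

1 2 4 8 9 13 15 16

Square k = 1,…,8 (k and 17−k give the same square):
1²=1, 2²=4, 3²=9, 4²=16, 5²≡8, 6²≡2, 7²≡15, 8²≡13 (mod 17).
So the quadratic residues mod 17 are {1, 2, 4, 8, 9, 13, 15, 16}.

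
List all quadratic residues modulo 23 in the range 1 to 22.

1, 2, 3, 4, 6, 8, 9, 12, 13, 16, 18

Square k = 1,…,11 (k and 23−k give the same square):
1²=1, 2²=4, 3²=9, 4²=16, 5²≡2, 6²≡13, 7²≡3, 8²≡18, 9²≡12, 10²≡8, 11²≡6 (mod 23).
So the quadratic residues mod 23 are {1, 2, 3, 4, 6, 8, 9, 12, 13, 16, 18}.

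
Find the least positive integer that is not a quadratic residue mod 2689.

13

(2/2689) = +1, so 2 is a residue.
(3/2689) = +1, so 3 is a residue.
(4/2689) = +1, so 4 is a residue.
(5/2689) = +1, so 5 is a residue.
(6/2689) = +1, so 6 is a residue.
(7/2689) = +1, so 7 is a residue.
(8/2689) = +1, so 8 is a residue.
(9/2689) = +1, so 9 is a residue.
(10/2689) = +1, so 10 is a residue.
(11/2689) = +1, so 11 is a residue.
(12/2689) = +1, so 12 is a residue.
(13/2689) = −1, so 13 is the smallest positive non-residue mod 2689.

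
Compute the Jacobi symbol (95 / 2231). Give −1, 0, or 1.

Reciprocity: 95 ≡ 3 and 2231 ≡ 3 (mod 4), so (95/2231) = −(2231/95).
Reduce top mod 95: now compute (46/95).
Pull out 2: since 95 ≡ 7 (mod 8), (2/95) = +1.
Reciprocity: 23 ≡ 3 and 95 ≡ 3 (mod 4), so (23/95) = −(95/23).
Reduce top mod 23: now compute (3/23).
Reciprocity: 3 ≡ 3 and 23 ≡ 3 (mod 4), so (3/23) = −(23/3).
Reduce top mod 3: now compute (2/3).
Pull out 2: since 3 ≡ 3 (mod 8), (2/3) = -1.
Reached (1/3) = 1. Collecting the sign flips along the way, the symbol is +1.

1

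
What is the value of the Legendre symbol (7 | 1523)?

-1

Reciprocity: 7 ≡ 3 and 1523 ≡ 3 (mod 4), so (7/1523) = −(1523/7).
Reduce top mod 7: now compute (4/7).
Pull out 2^2: since 7 ≡ 7 (mod 8), (2/7) = +1, so (2/7)^2 = +1.
Reached (1/7) = 1. Collecting the sign flips along the way, the symbol is -1.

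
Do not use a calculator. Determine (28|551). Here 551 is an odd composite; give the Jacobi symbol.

Pull out 2^2: since 551 ≡ 7 (mod 8), (2/551) = +1, so (2/551)^2 = +1.
Reciprocity: 7 ≡ 3 and 551 ≡ 3 (mod 4), so (7/551) = −(551/7).
Reduce top mod 7: now compute (5/7).
Reciprocity: 5 ≡ 1 and 7 ≡ 3 (mod 4), so (5/7) = +(7/5).
Reduce top mod 5: now compute (2/5).
Pull out 2: since 5 ≡ 5 (mod 8), (2/5) = -1.
Reached (1/5) = 1. Collecting the sign flips along the way, the symbol is +1.

1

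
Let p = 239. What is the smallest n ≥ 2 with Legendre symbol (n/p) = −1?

(2/239) = +1, so 2 is a residue.
(3/239) = +1, so 3 is a residue.
(4/239) = +1, so 4 is a residue.
(5/239) = +1, so 5 is a residue.
(6/239) = +1, so 6 is a residue.
(7/239) = −1, so 7 is the smallest positive non-residue mod 239.

7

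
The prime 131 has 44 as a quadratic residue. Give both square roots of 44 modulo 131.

31, 100

Since 131 ≡ 3 (mod 4), a square root of 44 is 44^((131+1)/4) = 44^33 mod 131.
Repeated squaring: 44^2≡102, 44^4≡55, 44^8≡12, 44^16≡13, 44^32≡38 (mod 131).
44^33 = 44^(32+1) ≡ 100 (mod 131).
Check: 100² = 10000 ≡ 44 (mod 131). The two roots are 31 and 100.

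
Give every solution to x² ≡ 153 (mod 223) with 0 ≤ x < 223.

61, 162

Since 223 ≡ 3 (mod 4), a square root of 153 is 153^((223+1)/4) = 153^56 mod 223.
Repeated squaring: 153^2≡217, 153^4≡36, 153^8≡181, 153^16≡203, 153^32≡177 (mod 223).
153^56 = 153^(32+16+8) ≡ 162 (mod 223).
Check: 162² = 26244 ≡ 153 (mod 223). The two roots are 61 and 162.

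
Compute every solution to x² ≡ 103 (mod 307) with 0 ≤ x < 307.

Since 307 ≡ 3 (mod 4), a square root of 103 is 103^((307+1)/4) = 103^77 mod 307.
Repeated squaring: 103^2≡171, 103^4≡76, 103^8≡250, 103^16≡179, 103^32≡113, 103^64≡182 (mod 307).
103^77 = 103^(64+8+4+1) ≡ 275 (mod 307).
Check: 275² = 75625 ≡ 103 (mod 307). The two roots are 32 and 275.

32, 275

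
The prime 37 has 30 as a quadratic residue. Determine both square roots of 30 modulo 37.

17, 20

37 ≡ 1 (mod 4), so we find a root by search.
Trying successive values, 17² = 289 ≡ 30 (mod 37). The other root is 37 − 17 = 20.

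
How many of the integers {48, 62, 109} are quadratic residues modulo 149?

(48/149) = -1 → non-residue.
(62/149) = -1 → non-residue.
(109/149) = -1 → non-residue.
Total quadratic residues among the 3: 0.

0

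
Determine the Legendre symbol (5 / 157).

-1

Reciprocity: 5 ≡ 1 and 157 ≡ 1 (mod 4), so (5/157) = +(157/5).
Reduce top mod 5: now compute (2/5).
Pull out 2: since 5 ≡ 5 (mod 8), (2/5) = -1.
Reached (1/5) = 1. Collecting the sign flips along the way, the symbol is -1.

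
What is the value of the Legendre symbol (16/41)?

Pull out 2^4: since 41 ≡ 1 (mod 8), (2/41) = +1, so (2/41)^4 = +1.
Reached (1/41) = 1. Collecting the sign flips along the way, the symbol is +1.

1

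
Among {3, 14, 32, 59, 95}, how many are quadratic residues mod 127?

1

(3/127) = -1 → non-residue.
(14/127) = -1 → non-residue.
(32/127) = +1 → QR.
(59/127) = -1 → non-residue.
(95/127) = -1 → non-residue.
Total quadratic residues among the 5: 1.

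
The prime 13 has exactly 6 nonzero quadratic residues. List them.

Square k = 1,…,6 (k and 13−k give the same square):
1²=1, 2²=4, 3²=9, 4²≡3, 5²≡12, 6²≡10 (mod 13).
So the quadratic residues mod 13 are {1, 3, 4, 9, 10, 12}.

1, 3, 4, 9, 10, 12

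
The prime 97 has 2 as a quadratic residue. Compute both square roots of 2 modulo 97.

97 ≡ 1 (mod 4), so we find a root by search.
Trying successive values, 14² = 196 ≡ 2 (mod 97). The other root is 97 − 14 = 83.

14, 83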